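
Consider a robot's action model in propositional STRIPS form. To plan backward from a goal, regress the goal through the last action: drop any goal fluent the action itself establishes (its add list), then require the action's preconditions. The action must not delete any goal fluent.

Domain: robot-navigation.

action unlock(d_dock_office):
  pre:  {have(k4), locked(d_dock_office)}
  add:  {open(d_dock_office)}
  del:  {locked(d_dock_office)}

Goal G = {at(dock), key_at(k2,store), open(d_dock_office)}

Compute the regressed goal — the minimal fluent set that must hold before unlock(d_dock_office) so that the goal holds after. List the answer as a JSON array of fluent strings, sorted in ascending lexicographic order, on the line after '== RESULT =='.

Compute (G \ add) ∪ pre:
  G ∩ del = {}  (empty — regression defined)
  G \ add = {at(dock), key_at(k2,store), open(d_dock_office)} \ {open(d_dock_office)} = {at(dock), key_at(k2,store)}
  ∪ pre   = {at(dock), key_at(k2,store)} ∪ {have(k4), locked(d_dock_office)}
          = {at(dock), have(k4), key_at(k2,store), locked(d_dock_office)}

== RESULT ==
["at(dock)", "have(k4)", "key_at(k2,store)", "locked(d_dock_office)"]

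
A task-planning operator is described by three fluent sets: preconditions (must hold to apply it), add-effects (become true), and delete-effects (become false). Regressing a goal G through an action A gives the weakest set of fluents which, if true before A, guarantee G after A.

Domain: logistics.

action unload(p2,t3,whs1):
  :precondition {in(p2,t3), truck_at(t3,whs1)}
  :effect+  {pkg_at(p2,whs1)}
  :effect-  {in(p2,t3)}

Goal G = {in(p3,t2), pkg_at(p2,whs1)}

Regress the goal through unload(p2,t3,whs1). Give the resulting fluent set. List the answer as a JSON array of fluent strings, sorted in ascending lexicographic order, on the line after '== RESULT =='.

Compute (G \ add) ∪ pre:
  G ∩ del = {}  (empty — regression defined)
  G \ add = {in(p3,t2), pkg_at(p2,whs1)} \ {pkg_at(p2,whs1)} = {in(p3,t2)}
  ∪ pre   = {in(p3,t2)} ∪ {in(p2,t3), truck_at(t3,whs1)}
          = {in(p2,t3), in(p3,t2), truck_at(t3,whs1)}

== RESULT ==
["in(p2,t3)", "in(p3,t2)", "truck_at(t3,whs1)"]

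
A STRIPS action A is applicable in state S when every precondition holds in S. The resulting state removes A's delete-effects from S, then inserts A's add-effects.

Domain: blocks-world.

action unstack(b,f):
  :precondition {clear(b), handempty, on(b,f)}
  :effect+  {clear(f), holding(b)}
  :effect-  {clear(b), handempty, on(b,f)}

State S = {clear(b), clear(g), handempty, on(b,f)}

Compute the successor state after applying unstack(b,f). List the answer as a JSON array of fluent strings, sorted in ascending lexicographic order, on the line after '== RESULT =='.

Progress:
  pre ⊆ S: {clear(b), handempty, on(b,f)} ⊆ S  — applicable
  S \ del = {clear(g)}
  ∪ add   = {clear(f), clear(g), holding(b)}

== RESULT ==
["clear(f)", "clear(g)", "holding(b)"]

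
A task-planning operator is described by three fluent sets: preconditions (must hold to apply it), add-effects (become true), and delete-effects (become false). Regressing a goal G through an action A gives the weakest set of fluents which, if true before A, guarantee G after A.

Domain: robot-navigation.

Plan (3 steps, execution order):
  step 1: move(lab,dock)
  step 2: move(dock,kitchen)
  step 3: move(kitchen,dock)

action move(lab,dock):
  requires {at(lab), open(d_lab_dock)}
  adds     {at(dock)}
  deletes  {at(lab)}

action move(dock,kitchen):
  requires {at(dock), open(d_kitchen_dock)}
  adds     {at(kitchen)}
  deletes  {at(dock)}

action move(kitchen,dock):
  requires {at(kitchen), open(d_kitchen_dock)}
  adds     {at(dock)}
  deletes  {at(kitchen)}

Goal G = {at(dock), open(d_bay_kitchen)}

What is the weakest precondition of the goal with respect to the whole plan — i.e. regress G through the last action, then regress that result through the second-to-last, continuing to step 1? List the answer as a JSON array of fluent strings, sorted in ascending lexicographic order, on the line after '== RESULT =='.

Regress step by step:
  through step 3 (move(kitchen,dock)): drop {at(dock)}, keep {open(d_bay_kitchen)}, require {at(kitchen), open(d_kitchen_dock)}
    → {at(kitchen), open(d_bay_kitchen), open(d_kitchen_dock)}
  through step 2 (move(dock,kitchen)): drop {at(kitchen)}, keep {open(d_bay_kitchen), open(d_kitchen_dock)}, require {at(dock), open(d_kitchen_dock)}
    → {at(dock), open(d_bay_kitchen), open(d_kitchen_dock)}
  through step 1 (move(lab,dock)): drop {at(dock)}, keep {open(d_bay_kitchen), open(d_kitchen_dock)}, require {at(lab), open(d_lab_dock)}
    → {at(lab), open(d_bay_kitchen), open(d_kitchen_dock), open(d_lab_dock)}

== RESULT ==
["at(lab)", "open(d_bay_kitchen)", "open(d_kitchen_dock)", "open(d_lab_dock)"]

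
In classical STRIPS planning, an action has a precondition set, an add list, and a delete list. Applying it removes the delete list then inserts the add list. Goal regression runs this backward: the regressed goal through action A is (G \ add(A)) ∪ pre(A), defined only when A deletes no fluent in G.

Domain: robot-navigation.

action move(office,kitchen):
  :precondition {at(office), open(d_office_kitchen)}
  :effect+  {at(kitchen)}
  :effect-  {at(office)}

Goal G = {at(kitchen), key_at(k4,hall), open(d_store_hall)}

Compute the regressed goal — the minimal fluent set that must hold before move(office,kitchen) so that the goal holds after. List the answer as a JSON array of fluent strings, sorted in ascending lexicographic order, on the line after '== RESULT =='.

Compute (G \ add) ∪ pre:
  G ∩ del = {}  (empty — regression defined)
  G \ add = {at(kitchen), key_at(k4,hall), open(d_store_hall)} \ {at(kitchen)} = {key_at(k4,hall), open(d_store_hall)}
  ∪ pre   = {key_at(k4,hall), open(d_store_hall)} ∪ {at(office), open(d_office_kitchen)}
          = {at(office), key_at(k4,hall), open(d_office_kitchen), open(d_store_hall)}

== RESULT ==
["at(office)", "key_at(k4,hall)", "open(d_office_kitchen)", "open(d_store_hall)"]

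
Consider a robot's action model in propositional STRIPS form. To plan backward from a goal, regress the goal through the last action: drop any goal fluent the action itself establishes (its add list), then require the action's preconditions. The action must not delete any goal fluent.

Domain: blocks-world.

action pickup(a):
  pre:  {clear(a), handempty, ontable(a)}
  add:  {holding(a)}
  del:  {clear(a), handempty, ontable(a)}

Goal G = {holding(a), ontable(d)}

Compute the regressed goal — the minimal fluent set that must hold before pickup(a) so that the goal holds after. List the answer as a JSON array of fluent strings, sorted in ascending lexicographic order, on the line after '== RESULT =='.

Compute (G \ add) ∪ pre:
  G ∩ del = {}  (empty — regression defined)
  G \ add = {holding(a), ontable(d)} \ {holding(a)} = {ontable(d)}
  ∪ pre   = {ontable(d)} ∪ {clear(a), handempty, ontable(a)}
          = {clear(a), handempty, ontable(a), ontable(d)}

== RESULT ==
["clear(a)", "handempty", "ontable(a)", "ontable(d)"]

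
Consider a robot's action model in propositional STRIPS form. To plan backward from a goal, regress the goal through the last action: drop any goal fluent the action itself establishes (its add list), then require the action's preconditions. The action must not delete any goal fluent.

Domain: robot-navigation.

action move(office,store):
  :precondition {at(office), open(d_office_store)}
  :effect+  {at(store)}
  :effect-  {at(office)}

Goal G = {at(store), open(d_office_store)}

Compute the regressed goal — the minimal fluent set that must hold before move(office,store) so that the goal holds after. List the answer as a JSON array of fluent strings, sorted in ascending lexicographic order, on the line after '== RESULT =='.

Compute (G \ add) ∪ pre:
  G ∩ del = {}  (empty — regression defined)
  G \ add = {at(store), open(d_office_store)} \ {at(store)} = {open(d_office_store)}
  ∪ pre   = {open(d_office_store)} ∪ {at(office), open(d_office_store)}
          = {at(office), open(d_office_store)}

== RESULT ==
["at(office)", "open(d_office_store)"]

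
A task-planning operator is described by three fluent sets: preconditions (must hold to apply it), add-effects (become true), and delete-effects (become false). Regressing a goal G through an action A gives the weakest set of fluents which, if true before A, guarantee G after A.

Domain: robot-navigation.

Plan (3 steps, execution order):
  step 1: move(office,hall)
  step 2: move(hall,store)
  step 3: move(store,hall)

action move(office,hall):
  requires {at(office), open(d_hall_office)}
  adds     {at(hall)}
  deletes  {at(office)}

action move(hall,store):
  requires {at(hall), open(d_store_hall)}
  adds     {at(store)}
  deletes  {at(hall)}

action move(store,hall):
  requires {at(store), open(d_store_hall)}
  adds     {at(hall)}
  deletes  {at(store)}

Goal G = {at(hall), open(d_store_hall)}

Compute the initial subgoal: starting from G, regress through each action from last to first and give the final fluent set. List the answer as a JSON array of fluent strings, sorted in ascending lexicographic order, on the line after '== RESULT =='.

Regress step by step:
  through step 3 (move(store,hall)): drop {at(hall)}, keep {open(d_store_hall)}, require {at(store), open(d_store_hall)}
    → {at(store), open(d_store_hall)}
  through step 2 (move(hall,store)): drop {at(store)}, keep {open(d_store_hall)}, require {at(hall), open(d_store_hall)}
    → {at(hall), open(d_store_hall)}
  through step 1 (move(office,hall)): drop {at(hall)}, keep {open(d_store_hall)}, require {at(office), open(d_hall_office)}
    → {at(office), open(d_hall_office), open(d_store_hall)}

== RESULT ==
["at(office)", "open(d_hall_office)", "open(d_store_hall)"]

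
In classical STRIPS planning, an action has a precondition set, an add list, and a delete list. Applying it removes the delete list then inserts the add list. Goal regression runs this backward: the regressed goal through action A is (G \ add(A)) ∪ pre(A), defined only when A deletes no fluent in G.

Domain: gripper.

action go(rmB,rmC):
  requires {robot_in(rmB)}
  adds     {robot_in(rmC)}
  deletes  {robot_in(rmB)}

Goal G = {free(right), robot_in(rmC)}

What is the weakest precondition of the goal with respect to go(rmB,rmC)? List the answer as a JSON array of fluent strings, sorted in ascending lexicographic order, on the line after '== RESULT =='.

Compute (G \ add) ∪ pre:
  G ∩ del = {}  (empty — regression defined)
  G \ add = {free(right), robot_in(rmC)} \ {robot_in(rmC)} = {free(right)}
  ∪ pre   = {free(right)} ∪ {robot_in(rmB)}
          = {free(right), robot_in(rmB)}

== RESULT ==
["free(right)", "robot_in(rmB)"]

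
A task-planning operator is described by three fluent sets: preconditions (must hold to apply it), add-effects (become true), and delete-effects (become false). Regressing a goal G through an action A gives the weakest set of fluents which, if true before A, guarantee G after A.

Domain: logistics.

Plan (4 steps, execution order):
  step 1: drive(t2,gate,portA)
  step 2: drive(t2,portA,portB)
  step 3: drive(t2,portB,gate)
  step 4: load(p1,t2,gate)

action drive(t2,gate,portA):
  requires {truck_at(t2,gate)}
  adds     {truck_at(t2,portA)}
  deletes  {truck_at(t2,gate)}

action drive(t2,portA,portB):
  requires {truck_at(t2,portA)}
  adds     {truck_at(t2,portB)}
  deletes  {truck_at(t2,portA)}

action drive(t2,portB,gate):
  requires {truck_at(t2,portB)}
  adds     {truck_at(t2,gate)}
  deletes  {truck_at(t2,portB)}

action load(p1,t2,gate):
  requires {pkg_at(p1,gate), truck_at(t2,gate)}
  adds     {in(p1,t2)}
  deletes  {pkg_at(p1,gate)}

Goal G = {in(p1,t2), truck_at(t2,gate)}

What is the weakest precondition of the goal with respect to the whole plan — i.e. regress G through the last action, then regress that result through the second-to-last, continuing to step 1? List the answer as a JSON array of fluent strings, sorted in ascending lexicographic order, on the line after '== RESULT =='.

Regress step by step:
  through step 4 (load(p1,t2,gate)): drop {in(p1,t2)}, keep {truck_at(t2,gate)}, require {pkg_at(p1,gate), truck_at(t2,gate)}
    → {pkg_at(p1,gate), truck_at(t2,gate)}
  through step 3 (drive(t2,portB,gate)): drop {truck_at(t2,gate)}, keep {pkg_at(p1,gate)}, require {truck_at(t2,portB)}
    → {pkg_at(p1,gate), truck_at(t2,portB)}
  through step 2 (drive(t2,portA,portB)): drop {truck_at(t2,portB)}, keep {pkg_at(p1,gate)}, require {truck_at(t2,portA)}
    → {pkg_at(p1,gate), truck_at(t2,portA)}
  through step 1 (drive(t2,gate,portA)): drop {truck_at(t2,portA)}, keep {pkg_at(p1,gate)}, require {truck_at(t2,gate)}
    → {pkg_at(p1,gate), truck_at(t2,gate)}

== RESULT ==
["pkg_at(p1,gate)", "truck_at(t2,gate)"]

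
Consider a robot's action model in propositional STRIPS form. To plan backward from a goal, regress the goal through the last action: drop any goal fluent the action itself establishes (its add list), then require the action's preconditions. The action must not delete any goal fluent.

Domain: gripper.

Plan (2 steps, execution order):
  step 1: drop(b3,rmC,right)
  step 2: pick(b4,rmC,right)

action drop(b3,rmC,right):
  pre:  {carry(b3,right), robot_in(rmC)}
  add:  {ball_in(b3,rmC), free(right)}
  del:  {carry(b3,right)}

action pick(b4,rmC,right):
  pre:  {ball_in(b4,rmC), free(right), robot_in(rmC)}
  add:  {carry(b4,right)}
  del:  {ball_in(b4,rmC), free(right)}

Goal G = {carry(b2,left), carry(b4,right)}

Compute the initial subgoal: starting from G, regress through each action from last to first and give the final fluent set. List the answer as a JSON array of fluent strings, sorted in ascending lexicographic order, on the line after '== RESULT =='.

Work backward from the goal:
  through step 2 (pick(b4,rmC,right)): drop {carry(b4,right)}, keep {carry(b2,left)}, require {ball_in(b4,rmC), free(right), robot_in(rmC)}
    → {ball_in(b4,rmC), carry(b2,left), free(right), robot_in(rmC)}
  through step 1 (drop(b3,rmC,right)): drop {free(right)}, keep {ball_in(b4,rmC), carry(b2,left), robot_in(rmC)}, require {carry(b3,right), robot_in(rmC)}
    → {ball_in(b4,rmC), carry(b2,left), carry(b3,right), robot_in(rmC)}

== RESULT ==
["ball_in(b4,rmC)", "carry(b2,left)", "carry(b3,right)", "robot_in(rmC)"]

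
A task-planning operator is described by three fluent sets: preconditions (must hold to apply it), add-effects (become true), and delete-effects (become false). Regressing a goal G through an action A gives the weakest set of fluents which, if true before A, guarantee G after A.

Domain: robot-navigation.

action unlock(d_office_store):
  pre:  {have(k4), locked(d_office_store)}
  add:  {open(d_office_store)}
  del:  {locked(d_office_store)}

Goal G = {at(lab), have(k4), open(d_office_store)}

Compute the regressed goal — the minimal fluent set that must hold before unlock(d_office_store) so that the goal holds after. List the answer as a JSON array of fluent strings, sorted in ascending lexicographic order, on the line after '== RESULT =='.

Compute (G \ add) ∪ pre:
  G ∩ del = {}  (empty — regression defined)
  G \ add = {at(lab), have(k4), open(d_office_store)} \ {open(d_office_store)} = {at(lab), have(k4)}
  ∪ pre   = {at(lab), have(k4)} ∪ {have(k4), locked(d_office_store)}
          = {at(lab), have(k4), locked(d_office_store)}

== RESULT ==
["at(lab)", "have(k4)", "locked(d_office_store)"]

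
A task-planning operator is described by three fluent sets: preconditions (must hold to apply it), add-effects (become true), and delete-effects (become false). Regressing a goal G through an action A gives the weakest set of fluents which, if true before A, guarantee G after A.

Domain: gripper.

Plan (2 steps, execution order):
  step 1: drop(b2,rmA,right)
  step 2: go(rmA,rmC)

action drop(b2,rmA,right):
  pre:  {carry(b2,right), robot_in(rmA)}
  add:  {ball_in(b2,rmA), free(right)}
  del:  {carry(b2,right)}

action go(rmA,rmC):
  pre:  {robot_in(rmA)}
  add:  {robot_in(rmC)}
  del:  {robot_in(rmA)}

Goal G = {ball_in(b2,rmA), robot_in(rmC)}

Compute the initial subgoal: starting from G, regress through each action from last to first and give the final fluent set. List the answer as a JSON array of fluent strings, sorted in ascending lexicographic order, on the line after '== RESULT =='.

Work backward from the goal:
  through step 2 (go(rmA,rmC)): drop {robot_in(rmC)}, keep {ball_in(b2,rmA)}, require {robot_in(rmA)}
    → {ball_in(b2,rmA), robot_in(rmA)}
  through step 1 (drop(b2,rmA,right)): drop {ball_in(b2,rmA)}, keep {robot_in(rmA)}, require {carry(b2,right), robot_in(rmA)}
    → {carry(b2,right), robot_in(rmA)}

== RESULT ==
["carry(b2,right)", "robot_in(rmA)"]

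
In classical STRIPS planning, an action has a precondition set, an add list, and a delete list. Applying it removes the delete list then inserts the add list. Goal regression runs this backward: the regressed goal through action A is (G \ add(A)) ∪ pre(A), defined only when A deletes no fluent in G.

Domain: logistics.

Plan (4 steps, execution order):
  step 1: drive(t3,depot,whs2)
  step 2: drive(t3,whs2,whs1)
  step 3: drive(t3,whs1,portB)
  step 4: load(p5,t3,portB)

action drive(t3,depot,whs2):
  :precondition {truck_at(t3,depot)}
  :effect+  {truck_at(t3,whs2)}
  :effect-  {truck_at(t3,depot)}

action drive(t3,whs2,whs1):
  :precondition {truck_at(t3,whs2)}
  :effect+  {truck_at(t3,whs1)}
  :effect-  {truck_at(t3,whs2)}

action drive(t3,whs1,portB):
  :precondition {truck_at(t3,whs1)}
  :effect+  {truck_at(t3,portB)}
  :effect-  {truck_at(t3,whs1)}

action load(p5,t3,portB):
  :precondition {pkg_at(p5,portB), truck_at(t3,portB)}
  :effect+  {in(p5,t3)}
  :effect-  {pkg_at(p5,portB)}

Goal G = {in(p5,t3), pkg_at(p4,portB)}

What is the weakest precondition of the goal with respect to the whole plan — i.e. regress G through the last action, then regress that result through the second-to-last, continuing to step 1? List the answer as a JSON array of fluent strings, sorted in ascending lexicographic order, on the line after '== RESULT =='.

Work backward from the goal:
  through step 4 (load(p5,t3,portB)): drop {in(p5,t3)}, keep {pkg_at(p4,portB)}, require {pkg_at(p5,portB), truck_at(t3,portB)}
    → {pkg_at(p4,portB), pkg_at(p5,portB), truck_at(t3,portB)}
  through step 3 (drive(t3,whs1,portB)): drop {truck_at(t3,portB)}, keep {pkg_at(p4,portB), pkg_at(p5,portB)}, require {truck_at(t3,whs1)}
    → {pkg_at(p4,portB), pkg_at(p5,portB), truck_at(t3,whs1)}
  through step 2 (drive(t3,whs2,whs1)): drop {truck_at(t3,whs1)}, keep {pkg_at(p4,portB), pkg_at(p5,portB)}, require {truck_at(t3,whs2)}
    → {pkg_at(p4,portB), pkg_at(p5,portB), truck_at(t3,whs2)}
  through step 1 (drive(t3,depot,whs2)): drop {truck_at(t3,whs2)}, keep {pkg_at(p4,portB), pkg_at(p5,portB)}, require {truck_at(t3,depot)}
    → {pkg_at(p4,portB), pkg_at(p5,portB), truck_at(t3,depot)}

== RESULT ==
["pkg_at(p4,portB)", "pkg_at(p5,portB)", "truck_at(t3,depot)"]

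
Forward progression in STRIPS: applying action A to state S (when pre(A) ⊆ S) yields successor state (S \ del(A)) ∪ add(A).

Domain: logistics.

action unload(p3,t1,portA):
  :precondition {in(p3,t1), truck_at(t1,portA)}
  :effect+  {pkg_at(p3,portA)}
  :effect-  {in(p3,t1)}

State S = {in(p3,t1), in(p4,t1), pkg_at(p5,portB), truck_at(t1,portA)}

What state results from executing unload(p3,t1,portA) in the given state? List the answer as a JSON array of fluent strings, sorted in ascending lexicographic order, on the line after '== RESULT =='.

Compute (S \ del) ∪ add:
  pre ⊆ S: {in(p3,t1), truck_at(t1,portA)} ⊆ S  — applicable
  S \ del = {in(p4,t1), pkg_at(p5,portB), truck_at(t1,portA)}
  ∪ add   = {in(p4,t1), pkg_at(p3,portA), pkg_at(p5,portB), truck_at(t1,portA)}

== RESULT ==
["in(p4,t1)", "pkg_at(p3,portA)", "pkg_at(p5,portB)", "truck_at(t1,portA)"]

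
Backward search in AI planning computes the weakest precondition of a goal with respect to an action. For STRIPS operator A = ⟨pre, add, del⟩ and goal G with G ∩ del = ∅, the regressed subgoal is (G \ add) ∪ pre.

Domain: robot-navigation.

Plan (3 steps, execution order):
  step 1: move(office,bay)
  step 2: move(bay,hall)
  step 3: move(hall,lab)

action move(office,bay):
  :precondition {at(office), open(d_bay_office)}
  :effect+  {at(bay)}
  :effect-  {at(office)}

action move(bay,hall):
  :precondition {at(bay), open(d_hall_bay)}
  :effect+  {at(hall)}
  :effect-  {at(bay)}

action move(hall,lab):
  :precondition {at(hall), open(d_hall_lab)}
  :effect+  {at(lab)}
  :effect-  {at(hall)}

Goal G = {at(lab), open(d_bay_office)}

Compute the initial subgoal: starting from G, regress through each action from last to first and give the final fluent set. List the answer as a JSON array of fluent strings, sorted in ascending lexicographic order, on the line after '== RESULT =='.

Regress step by step:
  through step 3 (move(hall,lab)): drop {at(lab)}, keep {open(d_bay_office)}, require {at(hall), open(d_hall_lab)}
    → {at(hall), open(d_bay_office), open(d_hall_lab)}
  through step 2 (move(bay,hall)): drop {at(hall)}, keep {open(d_bay_office), open(d_hall_lab)}, require {at(bay), open(d_hall_bay)}
    → {at(bay), open(d_bay_office), open(d_hall_bay), open(d_hall_lab)}
  through step 1 (move(office,bay)): drop {at(bay)}, keep {open(d_bay_office), open(d_hall_bay), open(d_hall_lab)}, require {at(office), open(d_bay_office)}
    → {at(office), open(d_bay_office), open(d_hall_bay), open(d_hall_lab)}

== RESULT ==
["at(office)", "open(d_bay_office)", "open(d_hall_bay)", "open(d_hall_lab)"]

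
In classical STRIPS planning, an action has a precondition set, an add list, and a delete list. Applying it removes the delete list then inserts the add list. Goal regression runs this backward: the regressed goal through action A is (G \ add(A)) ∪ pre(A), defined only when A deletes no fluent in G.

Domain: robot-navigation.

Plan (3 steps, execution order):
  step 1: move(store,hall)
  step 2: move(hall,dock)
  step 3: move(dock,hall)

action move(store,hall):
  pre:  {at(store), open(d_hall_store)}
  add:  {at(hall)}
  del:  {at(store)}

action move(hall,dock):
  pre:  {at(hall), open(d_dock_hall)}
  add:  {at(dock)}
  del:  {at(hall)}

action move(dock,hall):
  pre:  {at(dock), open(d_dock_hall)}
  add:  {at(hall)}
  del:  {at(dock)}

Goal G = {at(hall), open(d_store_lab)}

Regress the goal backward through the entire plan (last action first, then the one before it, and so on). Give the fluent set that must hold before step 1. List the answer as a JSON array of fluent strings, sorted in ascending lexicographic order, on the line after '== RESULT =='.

Work backward from the goal:
  through step 3 (move(dock,hall)): drop {at(hall)}, keep {open(d_store_lab)}, require {at(dock), open(d_dock_hall)}
    → {at(dock), open(d_dock_hall), open(d_store_lab)}
  through step 2 (move(hall,dock)): drop {at(dock)}, keep {open(d_dock_hall), open(d_store_lab)}, require {at(hall), open(d_dock_hall)}
    → {at(hall), open(d_dock_hall), open(d_store_lab)}
  through step 1 (move(store,hall)): drop {at(hall)}, keep {open(d_dock_hall), open(d_store_lab)}, require {at(store), open(d_hall_store)}
    → {at(store), open(d_dock_hall), open(d_hall_store), open(d_store_lab)}

== RESULT ==
["at(store)", "open(d_dock_hall)", "open(d_hall_store)", "open(d_store_lab)"]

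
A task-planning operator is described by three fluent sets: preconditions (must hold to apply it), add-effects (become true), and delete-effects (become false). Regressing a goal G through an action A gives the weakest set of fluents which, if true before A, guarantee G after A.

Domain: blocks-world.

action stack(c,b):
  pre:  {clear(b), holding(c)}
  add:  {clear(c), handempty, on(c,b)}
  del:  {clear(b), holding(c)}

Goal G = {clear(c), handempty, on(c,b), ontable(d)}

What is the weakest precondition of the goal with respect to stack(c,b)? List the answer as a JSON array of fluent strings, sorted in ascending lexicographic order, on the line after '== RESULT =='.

Compute (G \ add) ∪ pre:
  G ∩ del = {}  (empty — regression defined)
  G \ add = {clear(c), handempty, on(c,b), ontable(d)} \ {clear(c), handempty, on(c,b)} = {ontable(d)}
  ∪ pre   = {ontable(d)} ∪ {clear(b), holding(c)}
          = {clear(b), holding(c), ontable(d)}

== RESULT ==
["clear(b)", "holding(c)", "ontable(d)"]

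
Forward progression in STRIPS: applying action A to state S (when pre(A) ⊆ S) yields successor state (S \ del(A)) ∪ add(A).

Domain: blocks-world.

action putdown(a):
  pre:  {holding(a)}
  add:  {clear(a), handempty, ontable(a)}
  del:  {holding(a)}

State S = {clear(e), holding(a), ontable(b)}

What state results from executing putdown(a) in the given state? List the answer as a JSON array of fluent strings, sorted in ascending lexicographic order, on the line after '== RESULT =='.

Compute (S \ del) ∪ add:
  pre ⊆ S: {holding(a)} ⊆ S  — applicable
  S \ del = {clear(e), ontable(b)}
  ∪ add   = {clear(a), clear(e), handempty, ontable(a), ontable(b)}

== RESULT ==
["clear(a)", "clear(e)", "handempty", "ontable(a)", "ontable(b)"]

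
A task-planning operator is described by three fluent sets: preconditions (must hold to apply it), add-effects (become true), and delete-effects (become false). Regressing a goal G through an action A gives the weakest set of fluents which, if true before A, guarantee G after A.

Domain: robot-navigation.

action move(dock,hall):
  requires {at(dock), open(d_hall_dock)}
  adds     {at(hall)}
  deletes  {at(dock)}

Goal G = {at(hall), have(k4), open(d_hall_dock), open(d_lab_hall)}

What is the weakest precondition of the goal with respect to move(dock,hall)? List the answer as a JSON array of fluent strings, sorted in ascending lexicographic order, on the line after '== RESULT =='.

Regress:
  G ∩ del = {}  (empty — regression defined)
  G \ add = {at(hall), have(k4), open(d_hall_dock), open(d_lab_hall)} \ {at(hall)} = {have(k4), open(d_hall_dock), open(d_lab_hall)}
  ∪ pre   = {have(k4), open(d_hall_dock), open(d_lab_hall)} ∪ {at(dock), open(d_hall_dock)}
          = {at(dock), have(k4), open(d_hall_dock), open(d_lab_hall)}

== RESULT ==
["at(dock)", "have(k4)", "open(d_hall_dock)", "open(d_lab_hall)"]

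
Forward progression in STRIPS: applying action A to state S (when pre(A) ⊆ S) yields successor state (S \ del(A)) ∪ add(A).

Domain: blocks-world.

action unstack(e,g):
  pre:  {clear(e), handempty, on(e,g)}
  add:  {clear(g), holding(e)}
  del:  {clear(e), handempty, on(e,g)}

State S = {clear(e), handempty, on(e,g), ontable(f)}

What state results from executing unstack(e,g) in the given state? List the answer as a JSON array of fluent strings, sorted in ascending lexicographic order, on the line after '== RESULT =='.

Progress:
  pre ⊆ S: {clear(e), handempty, on(e,g)} ⊆ S  — applicable
  S \ del = {ontable(f)}
  ∪ add   = {clear(g), holding(e), ontable(f)}

== RESULT ==
["clear(g)", "holding(e)", "ontable(f)"]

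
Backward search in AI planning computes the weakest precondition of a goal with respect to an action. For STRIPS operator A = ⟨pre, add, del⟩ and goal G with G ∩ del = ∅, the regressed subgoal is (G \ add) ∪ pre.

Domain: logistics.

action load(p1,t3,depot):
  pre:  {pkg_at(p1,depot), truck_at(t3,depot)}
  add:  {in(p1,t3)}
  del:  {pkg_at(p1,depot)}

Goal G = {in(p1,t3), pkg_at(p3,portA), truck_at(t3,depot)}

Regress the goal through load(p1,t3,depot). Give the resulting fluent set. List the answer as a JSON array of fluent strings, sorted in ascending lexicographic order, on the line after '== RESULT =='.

Compute (G \ add) ∪ pre:
  G ∩ del = {}  (empty — regression defined)
  G \ add = {in(p1,t3), pkg_at(p3,portA), truck_at(t3,depot)} \ {in(p1,t3)} = {pkg_at(p3,portA), truck_at(t3,depot)}
  ∪ pre   = {pkg_at(p3,portA), truck_at(t3,depot)} ∪ {pkg_at(p1,depot), truck_at(t3,depot)}
          = {pkg_at(p1,depot), pkg_at(p3,portA), truck_at(t3,depot)}

== RESULT ==
["pkg_at(p1,depot)", "pkg_at(p3,portA)", "truck_at(t3,depot)"]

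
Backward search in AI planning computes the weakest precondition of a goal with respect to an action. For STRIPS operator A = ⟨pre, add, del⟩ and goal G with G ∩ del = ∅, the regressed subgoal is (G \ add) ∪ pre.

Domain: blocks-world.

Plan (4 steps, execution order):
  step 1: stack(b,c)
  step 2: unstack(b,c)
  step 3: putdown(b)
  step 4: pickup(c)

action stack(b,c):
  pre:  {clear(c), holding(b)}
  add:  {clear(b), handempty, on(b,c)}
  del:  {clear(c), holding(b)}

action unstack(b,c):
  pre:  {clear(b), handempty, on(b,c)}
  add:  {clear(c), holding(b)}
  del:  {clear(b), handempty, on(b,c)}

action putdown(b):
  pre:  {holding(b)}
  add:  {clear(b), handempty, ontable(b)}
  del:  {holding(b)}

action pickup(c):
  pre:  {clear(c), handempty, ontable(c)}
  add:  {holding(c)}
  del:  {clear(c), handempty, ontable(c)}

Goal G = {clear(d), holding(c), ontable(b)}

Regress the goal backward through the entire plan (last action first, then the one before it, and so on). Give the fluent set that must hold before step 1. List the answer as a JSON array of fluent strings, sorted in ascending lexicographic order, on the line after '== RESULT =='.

Work backward from the goal:
  through step 4 (pickup(c)): drop {holding(c)}, keep {clear(d), ontable(b)}, require {clear(c), handempty, ontable(c)}
    → {clear(c), clear(d), handempty, ontable(b), ontable(c)}
  through step 3 (putdown(b)): drop {handempty, ontable(b)}, keep {clear(c), clear(d), ontable(c)}, require {holding(b)}
    → {clear(c), clear(d), holding(b), ontable(c)}
  through step 2 (unstack(b,c)): drop {clear(c), holding(b)}, keep {clear(d), ontable(c)}, require {clear(b), handempty, on(b,c)}
    → {clear(b), clear(d), handempty, on(b,c), ontable(c)}
  through step 1 (stack(b,c)): drop {clear(b), handempty, on(b,c)}, keep {clear(d), ontable(c)}, require {clear(c), holding(b)}
    → {clear(c), clear(d), holding(b), ontable(c)}

== RESULT ==
["clear(c)", "clear(d)", "holding(b)", "ontable(c)"]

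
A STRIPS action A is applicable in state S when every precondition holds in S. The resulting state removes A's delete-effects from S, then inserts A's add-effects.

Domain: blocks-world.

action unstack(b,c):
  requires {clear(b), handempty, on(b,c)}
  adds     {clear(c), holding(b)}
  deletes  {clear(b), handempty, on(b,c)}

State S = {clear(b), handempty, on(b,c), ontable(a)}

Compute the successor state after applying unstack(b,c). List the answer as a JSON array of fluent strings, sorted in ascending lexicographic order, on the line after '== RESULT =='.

Progress:
  pre ⊆ S: {clear(b), handempty, on(b,c)} ⊆ S  — applicable
  S \ del = {ontable(a)}
  ∪ add   = {clear(c), holding(b), ontable(a)}

== RESULT ==
["clear(c)", "holding(b)", "ontable(a)"]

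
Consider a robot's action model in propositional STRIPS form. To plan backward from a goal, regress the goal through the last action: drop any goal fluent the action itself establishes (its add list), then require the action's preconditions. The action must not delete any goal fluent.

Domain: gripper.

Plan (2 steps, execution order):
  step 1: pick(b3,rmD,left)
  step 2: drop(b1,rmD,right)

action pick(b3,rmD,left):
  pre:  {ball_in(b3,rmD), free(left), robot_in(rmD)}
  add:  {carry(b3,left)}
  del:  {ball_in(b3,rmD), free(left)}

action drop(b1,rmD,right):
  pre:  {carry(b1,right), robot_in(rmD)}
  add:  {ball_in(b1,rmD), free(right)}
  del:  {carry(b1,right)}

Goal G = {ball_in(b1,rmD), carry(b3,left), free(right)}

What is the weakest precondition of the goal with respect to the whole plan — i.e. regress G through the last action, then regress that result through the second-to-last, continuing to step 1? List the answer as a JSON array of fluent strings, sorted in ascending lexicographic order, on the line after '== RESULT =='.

Regress step by step:
  through step 2 (drop(b1,rmD,right)): drop {ball_in(b1,rmD), free(right)}, keep {carry(b3,left)}, require {carry(b1,right), robot_in(rmD)}
    → {carry(b1,right), carry(b3,left), robot_in(rmD)}
  through step 1 (pick(b3,rmD,left)): drop {carry(b3,left)}, keep {carry(b1,right), robot_in(rmD)}, require {ball_in(b3,rmD), free(left), robot_in(rmD)}
    → {ball_in(b3,rmD), carry(b1,right), free(left), robot_in(rmD)}

== RESULT ==
["ball_in(b3,rmD)", "carry(b1,right)", "free(left)", "robot_in(rmD)"]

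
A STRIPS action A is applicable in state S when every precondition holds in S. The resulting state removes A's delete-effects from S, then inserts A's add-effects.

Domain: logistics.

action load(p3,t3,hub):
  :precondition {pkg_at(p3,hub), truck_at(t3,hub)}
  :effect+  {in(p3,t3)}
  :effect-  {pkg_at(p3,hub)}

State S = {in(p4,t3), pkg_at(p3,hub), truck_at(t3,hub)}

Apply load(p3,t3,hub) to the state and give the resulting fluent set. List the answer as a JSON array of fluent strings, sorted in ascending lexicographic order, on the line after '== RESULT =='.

Compute (S \ del) ∪ add:
  pre ⊆ S: {pkg_at(p3,hub), truck_at(t3,hub)} ⊆ S  — applicable
  S \ del = {in(p4,t3), truck_at(t3,hub)}
  ∪ add   = {in(p3,t3), in(p4,t3), truck_at(t3,hub)}

== RESULT ==
["in(p3,t3)", "in(p4,t3)", "truck_at(t3,hub)"]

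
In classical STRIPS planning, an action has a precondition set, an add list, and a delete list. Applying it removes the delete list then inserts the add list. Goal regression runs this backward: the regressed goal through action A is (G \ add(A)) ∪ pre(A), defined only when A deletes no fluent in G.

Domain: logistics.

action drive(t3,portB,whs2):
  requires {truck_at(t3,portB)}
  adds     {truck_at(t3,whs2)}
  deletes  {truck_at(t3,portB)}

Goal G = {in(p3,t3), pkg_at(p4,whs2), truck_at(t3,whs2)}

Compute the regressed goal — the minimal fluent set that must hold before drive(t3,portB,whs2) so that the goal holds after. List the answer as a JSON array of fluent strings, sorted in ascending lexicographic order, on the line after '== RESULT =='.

Compute (G \ add) ∪ pre:
  G ∩ del = {}  (empty — regression defined)
  G \ add = {in(p3,t3), pkg_at(p4,whs2), truck_at(t3,whs2)} \ {truck_at(t3,whs2)} = {in(p3,t3), pkg_at(p4,whs2)}
  ∪ pre   = {in(p3,t3), pkg_at(p4,whs2)} ∪ {truck_at(t3,portB)}
          = {in(p3,t3), pkg_at(p4,whs2), truck_at(t3,portB)}

== RESULT ==
["in(p3,t3)", "pkg_at(p4,whs2)", "truck_at(t3,portB)"]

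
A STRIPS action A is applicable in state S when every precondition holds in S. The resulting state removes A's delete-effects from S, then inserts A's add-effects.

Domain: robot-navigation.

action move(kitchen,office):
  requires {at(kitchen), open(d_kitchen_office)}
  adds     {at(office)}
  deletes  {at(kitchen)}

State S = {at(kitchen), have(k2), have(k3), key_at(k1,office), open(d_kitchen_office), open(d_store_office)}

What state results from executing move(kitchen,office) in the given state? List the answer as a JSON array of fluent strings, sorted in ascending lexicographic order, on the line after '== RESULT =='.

Progress:
  pre ⊆ S: {at(kitchen), open(d_kitchen_office)} ⊆ S  — applicable
  S \ del = {have(k2), have(k3), key_at(k1,office), open(d_kitchen_office), open(d_store_office)}
  ∪ add   = {at(office), have(k2), have(k3), key_at(k1,office), open(d_kitchen_office), open(d_store_office)}

== RESULT ==
["at(office)", "have(k2)", "have(k3)", "key_at(k1,office)", "open(d_kitchen_office)", "open(d_store_office)"]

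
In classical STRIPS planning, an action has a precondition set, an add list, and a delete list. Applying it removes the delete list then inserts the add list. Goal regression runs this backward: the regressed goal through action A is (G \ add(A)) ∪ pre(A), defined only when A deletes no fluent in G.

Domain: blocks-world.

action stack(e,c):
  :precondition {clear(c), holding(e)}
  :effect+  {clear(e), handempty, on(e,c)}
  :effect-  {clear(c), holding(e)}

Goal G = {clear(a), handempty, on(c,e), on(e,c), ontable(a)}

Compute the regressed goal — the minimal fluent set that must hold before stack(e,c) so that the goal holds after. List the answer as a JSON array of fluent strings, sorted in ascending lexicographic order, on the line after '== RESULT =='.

Regress:
  G ∩ del = {}  (empty — regression defined)
  G \ add = {clear(a), handempty, on(c,e), on(e,c), ontable(a)} \ {clear(e), handempty, on(e,c)} = {clear(a), on(c,e), ontable(a)}
  ∪ pre   = {clear(a), on(c,e), ontable(a)} ∪ {clear(c), holding(e)}
          = {clear(a), clear(c), holding(e), on(c,e), ontable(a)}

== RESULT ==
["clear(a)", "clear(c)", "holding(e)", "on(c,e)", "ontable(a)"]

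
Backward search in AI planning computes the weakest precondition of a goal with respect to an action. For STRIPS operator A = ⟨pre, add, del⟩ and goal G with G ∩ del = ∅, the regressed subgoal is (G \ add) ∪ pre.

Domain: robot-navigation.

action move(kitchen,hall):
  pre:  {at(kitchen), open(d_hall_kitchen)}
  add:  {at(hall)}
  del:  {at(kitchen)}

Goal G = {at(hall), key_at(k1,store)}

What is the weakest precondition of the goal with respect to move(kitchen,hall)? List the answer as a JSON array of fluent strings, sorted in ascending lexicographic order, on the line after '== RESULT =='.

Regress:
  G ∩ del = {}  (empty — regression defined)
  G \ add = {at(hall), key_at(k1,store)} \ {at(hall)} = {key_at(k1,store)}
  ∪ pre   = {key_at(k1,store)} ∪ {at(kitchen), open(d_hall_kitchen)}
          = {at(kitchen), key_at(k1,store), open(d_hall_kitchen)}

== RESULT ==
["at(kitchen)", "key_at(k1,store)", "open(d_hall_kitchen)"]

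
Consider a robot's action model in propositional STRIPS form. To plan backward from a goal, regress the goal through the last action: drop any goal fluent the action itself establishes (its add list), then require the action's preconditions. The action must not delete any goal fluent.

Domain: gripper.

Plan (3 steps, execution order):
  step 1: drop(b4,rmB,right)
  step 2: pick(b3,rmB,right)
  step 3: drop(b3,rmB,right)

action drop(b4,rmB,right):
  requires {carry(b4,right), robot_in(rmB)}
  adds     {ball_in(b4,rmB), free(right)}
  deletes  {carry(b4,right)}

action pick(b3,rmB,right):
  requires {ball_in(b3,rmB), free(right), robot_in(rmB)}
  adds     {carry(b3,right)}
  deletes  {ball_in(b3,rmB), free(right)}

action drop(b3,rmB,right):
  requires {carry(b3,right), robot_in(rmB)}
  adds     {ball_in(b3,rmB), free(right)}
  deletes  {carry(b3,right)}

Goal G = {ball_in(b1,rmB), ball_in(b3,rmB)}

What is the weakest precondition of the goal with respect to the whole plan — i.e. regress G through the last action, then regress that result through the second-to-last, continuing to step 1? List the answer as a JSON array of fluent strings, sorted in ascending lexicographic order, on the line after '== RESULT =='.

Regress step by step:
  through step 3 (drop(b3,rmB,right)): drop {ball_in(b3,rmB)}, keep {ball_in(b1,rmB)}, require {carry(b3,right), robot_in(rmB)}
    → {ball_in(b1,rmB), carry(b3,right), robot_in(rmB)}
  through step 2 (pick(b3,rmB,right)): drop {carry(b3,right)}, keep {ball_in(b1,rmB), robot_in(rmB)}, require {ball_in(b3,rmB), free(right), robot_in(rmB)}
    → {ball_in(b1,rmB), ball_in(b3,rmB), free(right), robot_in(rmB)}
  through step 1 (drop(b4,rmB,right)): drop {free(right)}, keep {ball_in(b1,rmB), ball_in(b3,rmB), robot_in(rmB)}, require {carry(b4,right), robot_in(rmB)}
    → {ball_in(b1,rmB), ball_in(b3,rmB), carry(b4,right), robot_in(rmB)}

== RESULT ==
["ball_in(b1,rmB)", "ball_in(b3,rmB)", "carry(b4,right)", "robot_in(rmB)"]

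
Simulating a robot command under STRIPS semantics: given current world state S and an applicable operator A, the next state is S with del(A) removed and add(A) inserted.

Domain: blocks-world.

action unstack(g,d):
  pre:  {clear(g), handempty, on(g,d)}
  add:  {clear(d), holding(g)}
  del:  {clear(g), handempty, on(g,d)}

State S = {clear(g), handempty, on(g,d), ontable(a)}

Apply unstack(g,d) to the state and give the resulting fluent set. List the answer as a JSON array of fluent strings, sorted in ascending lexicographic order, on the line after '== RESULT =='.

Progress:
  pre ⊆ S: {clear(g), handempty, on(g,d)} ⊆ S  — applicable
  S \ del = {ontable(a)}
  ∪ add   = {clear(d), holding(g), ontable(a)}

== RESULT ==
["clear(d)", "holding(g)", "ontable(a)"]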